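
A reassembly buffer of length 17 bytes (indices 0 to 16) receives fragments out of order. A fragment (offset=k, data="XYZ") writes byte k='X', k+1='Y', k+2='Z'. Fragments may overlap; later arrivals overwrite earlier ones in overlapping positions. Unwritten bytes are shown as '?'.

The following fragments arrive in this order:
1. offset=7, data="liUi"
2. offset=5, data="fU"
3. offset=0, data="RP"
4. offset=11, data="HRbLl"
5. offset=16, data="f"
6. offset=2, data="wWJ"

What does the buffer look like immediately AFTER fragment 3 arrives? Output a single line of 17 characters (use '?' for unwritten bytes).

Answer: RP???fUliUi??????

Derivation:
Fragment 1: offset=7 data="liUi" -> buffer=???????liUi??????
Fragment 2: offset=5 data="fU" -> buffer=?????fUliUi??????
Fragment 3: offset=0 data="RP" -> buffer=RP???fUliUi??????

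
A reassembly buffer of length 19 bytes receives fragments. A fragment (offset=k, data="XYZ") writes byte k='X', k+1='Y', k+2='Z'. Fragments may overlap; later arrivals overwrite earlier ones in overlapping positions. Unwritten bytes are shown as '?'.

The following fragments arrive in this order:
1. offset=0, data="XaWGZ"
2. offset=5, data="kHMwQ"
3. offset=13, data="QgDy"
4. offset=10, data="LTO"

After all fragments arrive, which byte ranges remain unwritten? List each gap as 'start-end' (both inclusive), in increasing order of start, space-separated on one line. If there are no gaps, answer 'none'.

Answer: 17-18

Derivation:
Fragment 1: offset=0 len=5
Fragment 2: offset=5 len=5
Fragment 3: offset=13 len=4
Fragment 4: offset=10 len=3
Gaps: 17-18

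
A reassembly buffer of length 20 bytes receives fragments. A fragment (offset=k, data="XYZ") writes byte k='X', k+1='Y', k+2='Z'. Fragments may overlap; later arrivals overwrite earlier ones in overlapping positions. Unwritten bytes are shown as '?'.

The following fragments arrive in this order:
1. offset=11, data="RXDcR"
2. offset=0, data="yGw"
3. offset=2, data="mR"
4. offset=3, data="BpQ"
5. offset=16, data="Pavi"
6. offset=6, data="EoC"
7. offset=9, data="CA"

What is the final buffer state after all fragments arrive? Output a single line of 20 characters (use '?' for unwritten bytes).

Fragment 1: offset=11 data="RXDcR" -> buffer=???????????RXDcR????
Fragment 2: offset=0 data="yGw" -> buffer=yGw????????RXDcR????
Fragment 3: offset=2 data="mR" -> buffer=yGmR???????RXDcR????
Fragment 4: offset=3 data="BpQ" -> buffer=yGmBpQ?????RXDcR????
Fragment 5: offset=16 data="Pavi" -> buffer=yGmBpQ?????RXDcRPavi
Fragment 6: offset=6 data="EoC" -> buffer=yGmBpQEoC??RXDcRPavi
Fragment 7: offset=9 data="CA" -> buffer=yGmBpQEoCCARXDcRPavi

Answer: yGmBpQEoCCARXDcRPavi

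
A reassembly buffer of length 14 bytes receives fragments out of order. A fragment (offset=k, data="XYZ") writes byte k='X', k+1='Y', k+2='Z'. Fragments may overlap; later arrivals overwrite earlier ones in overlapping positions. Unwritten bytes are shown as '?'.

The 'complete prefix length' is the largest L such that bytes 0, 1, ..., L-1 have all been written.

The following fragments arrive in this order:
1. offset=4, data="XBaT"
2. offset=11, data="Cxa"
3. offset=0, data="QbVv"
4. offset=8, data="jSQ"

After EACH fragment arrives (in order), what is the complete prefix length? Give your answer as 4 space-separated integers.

Answer: 0 0 8 14

Derivation:
Fragment 1: offset=4 data="XBaT" -> buffer=????XBaT?????? -> prefix_len=0
Fragment 2: offset=11 data="Cxa" -> buffer=????XBaT???Cxa -> prefix_len=0
Fragment 3: offset=0 data="QbVv" -> buffer=QbVvXBaT???Cxa -> prefix_len=8
Fragment 4: offset=8 data="jSQ" -> buffer=QbVvXBaTjSQCxa -> prefix_len=14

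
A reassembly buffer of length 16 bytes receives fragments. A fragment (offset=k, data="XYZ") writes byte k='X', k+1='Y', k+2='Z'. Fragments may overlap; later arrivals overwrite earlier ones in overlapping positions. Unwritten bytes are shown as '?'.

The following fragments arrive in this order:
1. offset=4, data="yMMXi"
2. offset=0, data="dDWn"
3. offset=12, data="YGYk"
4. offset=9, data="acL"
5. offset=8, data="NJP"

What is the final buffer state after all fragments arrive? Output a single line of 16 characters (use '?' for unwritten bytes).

Answer: dDWnyMMXNJPLYGYk

Derivation:
Fragment 1: offset=4 data="yMMXi" -> buffer=????yMMXi???????
Fragment 2: offset=0 data="dDWn" -> buffer=dDWnyMMXi???????
Fragment 3: offset=12 data="YGYk" -> buffer=dDWnyMMXi???YGYk
Fragment 4: offset=9 data="acL" -> buffer=dDWnyMMXiacLYGYk
Fragment 5: offset=8 data="NJP" -> buffer=dDWnyMMXNJPLYGYk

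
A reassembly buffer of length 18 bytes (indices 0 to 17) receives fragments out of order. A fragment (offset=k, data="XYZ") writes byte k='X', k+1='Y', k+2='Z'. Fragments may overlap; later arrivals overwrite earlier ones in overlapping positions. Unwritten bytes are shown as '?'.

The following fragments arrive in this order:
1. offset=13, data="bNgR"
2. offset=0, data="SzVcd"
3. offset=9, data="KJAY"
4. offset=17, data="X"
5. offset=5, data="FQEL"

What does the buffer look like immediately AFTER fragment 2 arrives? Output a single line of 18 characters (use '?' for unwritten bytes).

Fragment 1: offset=13 data="bNgR" -> buffer=?????????????bNgR?
Fragment 2: offset=0 data="SzVcd" -> buffer=SzVcd????????bNgR?

Answer: SzVcd????????bNgR?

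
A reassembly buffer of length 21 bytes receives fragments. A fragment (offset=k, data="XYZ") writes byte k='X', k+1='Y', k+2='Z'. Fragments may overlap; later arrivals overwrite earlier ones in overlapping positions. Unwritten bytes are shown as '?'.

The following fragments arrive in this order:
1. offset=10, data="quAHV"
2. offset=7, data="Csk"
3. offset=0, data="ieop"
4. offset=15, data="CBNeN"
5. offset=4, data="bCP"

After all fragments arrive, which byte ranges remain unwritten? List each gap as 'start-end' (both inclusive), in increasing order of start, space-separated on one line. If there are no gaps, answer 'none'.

Answer: 20-20

Derivation:
Fragment 1: offset=10 len=5
Fragment 2: offset=7 len=3
Fragment 3: offset=0 len=4
Fragment 4: offset=15 len=5
Fragment 5: offset=4 len=3
Gaps: 20-20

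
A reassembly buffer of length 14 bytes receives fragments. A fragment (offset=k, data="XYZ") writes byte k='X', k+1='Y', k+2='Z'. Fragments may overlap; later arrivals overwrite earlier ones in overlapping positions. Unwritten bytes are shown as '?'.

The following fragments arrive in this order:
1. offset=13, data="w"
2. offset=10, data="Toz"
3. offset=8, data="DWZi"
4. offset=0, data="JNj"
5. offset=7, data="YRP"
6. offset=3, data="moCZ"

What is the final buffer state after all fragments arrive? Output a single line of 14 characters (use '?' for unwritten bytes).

Answer: JNjmoCZYRPZizw

Derivation:
Fragment 1: offset=13 data="w" -> buffer=?????????????w
Fragment 2: offset=10 data="Toz" -> buffer=??????????Tozw
Fragment 3: offset=8 data="DWZi" -> buffer=????????DWZizw
Fragment 4: offset=0 data="JNj" -> buffer=JNj?????DWZizw
Fragment 5: offset=7 data="YRP" -> buffer=JNj????YRPZizw
Fragment 6: offset=3 data="moCZ" -> buffer=JNjmoCZYRPZizw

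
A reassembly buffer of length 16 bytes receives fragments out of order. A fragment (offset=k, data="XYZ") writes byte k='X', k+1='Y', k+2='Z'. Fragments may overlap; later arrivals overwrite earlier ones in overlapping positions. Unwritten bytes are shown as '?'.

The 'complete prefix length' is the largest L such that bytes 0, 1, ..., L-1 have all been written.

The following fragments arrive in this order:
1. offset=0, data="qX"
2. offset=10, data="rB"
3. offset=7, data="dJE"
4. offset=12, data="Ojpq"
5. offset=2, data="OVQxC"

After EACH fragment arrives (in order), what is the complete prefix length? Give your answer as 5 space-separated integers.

Answer: 2 2 2 2 16

Derivation:
Fragment 1: offset=0 data="qX" -> buffer=qX?????????????? -> prefix_len=2
Fragment 2: offset=10 data="rB" -> buffer=qX????????rB???? -> prefix_len=2
Fragment 3: offset=7 data="dJE" -> buffer=qX?????dJErB???? -> prefix_len=2
Fragment 4: offset=12 data="Ojpq" -> buffer=qX?????dJErBOjpq -> prefix_len=2
Fragment 5: offset=2 data="OVQxC" -> buffer=qXOVQxCdJErBOjpq -> prefix_len=16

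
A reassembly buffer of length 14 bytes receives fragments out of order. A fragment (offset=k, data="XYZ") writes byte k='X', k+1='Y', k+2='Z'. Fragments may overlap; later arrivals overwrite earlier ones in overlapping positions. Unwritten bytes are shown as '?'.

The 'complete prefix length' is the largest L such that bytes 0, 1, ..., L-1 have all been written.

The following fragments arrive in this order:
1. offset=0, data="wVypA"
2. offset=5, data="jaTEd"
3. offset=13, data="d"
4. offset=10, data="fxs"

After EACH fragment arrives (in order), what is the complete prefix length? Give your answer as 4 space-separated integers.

Fragment 1: offset=0 data="wVypA" -> buffer=wVypA????????? -> prefix_len=5
Fragment 2: offset=5 data="jaTEd" -> buffer=wVypAjaTEd???? -> prefix_len=10
Fragment 3: offset=13 data="d" -> buffer=wVypAjaTEd???d -> prefix_len=10
Fragment 4: offset=10 data="fxs" -> buffer=wVypAjaTEdfxsd -> prefix_len=14

Answer: 5 10 10 14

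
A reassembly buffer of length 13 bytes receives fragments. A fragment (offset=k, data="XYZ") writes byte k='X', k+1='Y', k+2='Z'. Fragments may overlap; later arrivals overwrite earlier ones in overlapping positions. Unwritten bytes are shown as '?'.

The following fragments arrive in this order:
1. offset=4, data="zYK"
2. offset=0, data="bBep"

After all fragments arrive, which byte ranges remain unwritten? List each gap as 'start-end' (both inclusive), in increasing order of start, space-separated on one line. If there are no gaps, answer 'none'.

Answer: 7-12

Derivation:
Fragment 1: offset=4 len=3
Fragment 2: offset=0 len=4
Gaps: 7-12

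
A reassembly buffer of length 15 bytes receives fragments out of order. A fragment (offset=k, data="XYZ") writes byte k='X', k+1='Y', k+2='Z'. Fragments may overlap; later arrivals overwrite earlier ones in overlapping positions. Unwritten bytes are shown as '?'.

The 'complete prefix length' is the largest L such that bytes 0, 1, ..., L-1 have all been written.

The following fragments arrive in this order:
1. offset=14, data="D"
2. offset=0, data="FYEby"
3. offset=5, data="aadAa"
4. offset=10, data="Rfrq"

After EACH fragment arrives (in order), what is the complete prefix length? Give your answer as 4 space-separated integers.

Fragment 1: offset=14 data="D" -> buffer=??????????????D -> prefix_len=0
Fragment 2: offset=0 data="FYEby" -> buffer=FYEby?????????D -> prefix_len=5
Fragment 3: offset=5 data="aadAa" -> buffer=FYEbyaadAa????D -> prefix_len=10
Fragment 4: offset=10 data="Rfrq" -> buffer=FYEbyaadAaRfrqD -> prefix_len=15

Answer: 0 5 10 15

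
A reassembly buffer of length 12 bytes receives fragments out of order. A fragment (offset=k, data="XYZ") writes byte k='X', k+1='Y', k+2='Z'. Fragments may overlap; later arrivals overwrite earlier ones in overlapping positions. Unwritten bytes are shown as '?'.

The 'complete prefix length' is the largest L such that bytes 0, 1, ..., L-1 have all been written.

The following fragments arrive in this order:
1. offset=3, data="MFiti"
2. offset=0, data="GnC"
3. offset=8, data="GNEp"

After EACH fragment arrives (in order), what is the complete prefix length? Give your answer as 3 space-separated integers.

Fragment 1: offset=3 data="MFiti" -> buffer=???MFiti???? -> prefix_len=0
Fragment 2: offset=0 data="GnC" -> buffer=GnCMFiti???? -> prefix_len=8
Fragment 3: offset=8 data="GNEp" -> buffer=GnCMFitiGNEp -> prefix_len=12

Answer: 0 8 12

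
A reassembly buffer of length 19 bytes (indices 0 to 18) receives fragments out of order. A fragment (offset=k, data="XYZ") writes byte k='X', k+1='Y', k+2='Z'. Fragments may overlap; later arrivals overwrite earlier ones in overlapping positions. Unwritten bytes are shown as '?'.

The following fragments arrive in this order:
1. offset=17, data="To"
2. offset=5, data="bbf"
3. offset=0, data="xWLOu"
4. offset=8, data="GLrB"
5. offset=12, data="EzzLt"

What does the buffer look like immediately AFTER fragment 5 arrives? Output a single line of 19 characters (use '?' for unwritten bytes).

Fragment 1: offset=17 data="To" -> buffer=?????????????????To
Fragment 2: offset=5 data="bbf" -> buffer=?????bbf?????????To
Fragment 3: offset=0 data="xWLOu" -> buffer=xWLOubbf?????????To
Fragment 4: offset=8 data="GLrB" -> buffer=xWLOubbfGLrB?????To
Fragment 5: offset=12 data="EzzLt" -> buffer=xWLOubbfGLrBEzzLtTo

Answer: xWLOubbfGLrBEzzLtTo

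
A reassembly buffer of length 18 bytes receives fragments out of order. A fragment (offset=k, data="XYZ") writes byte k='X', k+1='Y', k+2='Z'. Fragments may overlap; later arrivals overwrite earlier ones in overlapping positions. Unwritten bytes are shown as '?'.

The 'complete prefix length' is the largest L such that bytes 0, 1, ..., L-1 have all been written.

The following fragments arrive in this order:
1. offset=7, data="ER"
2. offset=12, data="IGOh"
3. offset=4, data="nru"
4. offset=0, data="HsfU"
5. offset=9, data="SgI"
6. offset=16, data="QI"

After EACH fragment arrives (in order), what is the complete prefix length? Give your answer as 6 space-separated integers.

Fragment 1: offset=7 data="ER" -> buffer=???????ER????????? -> prefix_len=0
Fragment 2: offset=12 data="IGOh" -> buffer=???????ER???IGOh?? -> prefix_len=0
Fragment 3: offset=4 data="nru" -> buffer=????nruER???IGOh?? -> prefix_len=0
Fragment 4: offset=0 data="HsfU" -> buffer=HsfUnruER???IGOh?? -> prefix_len=9
Fragment 5: offset=9 data="SgI" -> buffer=HsfUnruERSgIIGOh?? -> prefix_len=16
Fragment 6: offset=16 data="QI" -> buffer=HsfUnruERSgIIGOhQI -> prefix_len=18

Answer: 0 0 0 9 16 18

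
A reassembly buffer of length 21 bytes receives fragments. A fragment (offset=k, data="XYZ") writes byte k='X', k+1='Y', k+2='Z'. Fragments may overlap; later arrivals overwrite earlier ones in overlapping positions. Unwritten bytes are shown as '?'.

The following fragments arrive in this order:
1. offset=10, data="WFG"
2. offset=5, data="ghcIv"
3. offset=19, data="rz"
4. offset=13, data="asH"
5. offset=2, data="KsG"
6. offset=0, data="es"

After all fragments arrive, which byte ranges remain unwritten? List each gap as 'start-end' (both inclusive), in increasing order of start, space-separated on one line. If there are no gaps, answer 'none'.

Answer: 16-18

Derivation:
Fragment 1: offset=10 len=3
Fragment 2: offset=5 len=5
Fragment 3: offset=19 len=2
Fragment 4: offset=13 len=3
Fragment 5: offset=2 len=3
Fragment 6: offset=0 len=2
Gaps: 16-18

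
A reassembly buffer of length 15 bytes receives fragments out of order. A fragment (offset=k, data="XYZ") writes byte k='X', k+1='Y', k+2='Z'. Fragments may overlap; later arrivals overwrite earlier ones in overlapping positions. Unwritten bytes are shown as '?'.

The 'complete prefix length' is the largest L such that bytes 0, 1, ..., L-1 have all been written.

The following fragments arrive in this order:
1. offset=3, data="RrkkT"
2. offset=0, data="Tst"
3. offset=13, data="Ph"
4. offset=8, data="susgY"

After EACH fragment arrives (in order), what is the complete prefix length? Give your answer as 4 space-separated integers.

Answer: 0 8 8 15

Derivation:
Fragment 1: offset=3 data="RrkkT" -> buffer=???RrkkT??????? -> prefix_len=0
Fragment 2: offset=0 data="Tst" -> buffer=TstRrkkT??????? -> prefix_len=8
Fragment 3: offset=13 data="Ph" -> buffer=TstRrkkT?????Ph -> prefix_len=8
Fragment 4: offset=8 data="susgY" -> buffer=TstRrkkTsusgYPh -> prefix_len=15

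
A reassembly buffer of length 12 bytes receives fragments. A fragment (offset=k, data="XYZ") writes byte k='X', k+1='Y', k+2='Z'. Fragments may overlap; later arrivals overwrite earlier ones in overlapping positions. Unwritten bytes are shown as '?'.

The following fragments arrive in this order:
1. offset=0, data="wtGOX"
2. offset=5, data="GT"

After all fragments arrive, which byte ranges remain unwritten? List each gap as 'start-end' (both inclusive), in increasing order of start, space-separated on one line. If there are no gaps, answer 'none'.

Fragment 1: offset=0 len=5
Fragment 2: offset=5 len=2
Gaps: 7-11

Answer: 7-11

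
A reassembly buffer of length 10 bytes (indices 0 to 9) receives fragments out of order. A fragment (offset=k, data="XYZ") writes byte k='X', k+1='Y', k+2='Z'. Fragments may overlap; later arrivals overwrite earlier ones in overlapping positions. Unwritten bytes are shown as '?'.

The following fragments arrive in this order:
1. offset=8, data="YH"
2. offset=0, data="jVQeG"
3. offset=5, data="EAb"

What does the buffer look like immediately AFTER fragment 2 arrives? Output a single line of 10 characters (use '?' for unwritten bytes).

Answer: jVQeG???YH

Derivation:
Fragment 1: offset=8 data="YH" -> buffer=????????YH
Fragment 2: offset=0 data="jVQeG" -> buffer=jVQeG???YH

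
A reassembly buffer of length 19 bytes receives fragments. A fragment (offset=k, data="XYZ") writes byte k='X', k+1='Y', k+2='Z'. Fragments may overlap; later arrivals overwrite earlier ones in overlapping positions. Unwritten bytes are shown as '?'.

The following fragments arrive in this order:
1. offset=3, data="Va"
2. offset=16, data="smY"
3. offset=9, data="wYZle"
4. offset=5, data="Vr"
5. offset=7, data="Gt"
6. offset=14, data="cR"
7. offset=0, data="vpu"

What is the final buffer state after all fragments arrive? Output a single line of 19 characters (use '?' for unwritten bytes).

Fragment 1: offset=3 data="Va" -> buffer=???Va??????????????
Fragment 2: offset=16 data="smY" -> buffer=???Va???????????smY
Fragment 3: offset=9 data="wYZle" -> buffer=???Va????wYZle??smY
Fragment 4: offset=5 data="Vr" -> buffer=???VaVr??wYZle??smY
Fragment 5: offset=7 data="Gt" -> buffer=???VaVrGtwYZle??smY
Fragment 6: offset=14 data="cR" -> buffer=???VaVrGtwYZlecRsmY
Fragment 7: offset=0 data="vpu" -> buffer=vpuVaVrGtwYZlecRsmY

Answer: vpuVaVrGtwYZlecRsmY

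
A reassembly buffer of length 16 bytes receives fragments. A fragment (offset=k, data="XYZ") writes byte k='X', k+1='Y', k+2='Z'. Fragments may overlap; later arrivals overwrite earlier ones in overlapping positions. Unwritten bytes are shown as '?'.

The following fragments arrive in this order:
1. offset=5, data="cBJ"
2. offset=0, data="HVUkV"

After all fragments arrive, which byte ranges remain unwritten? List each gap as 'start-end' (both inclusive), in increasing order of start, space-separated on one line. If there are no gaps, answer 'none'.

Answer: 8-15

Derivation:
Fragment 1: offset=5 len=3
Fragment 2: offset=0 len=5
Gaps: 8-15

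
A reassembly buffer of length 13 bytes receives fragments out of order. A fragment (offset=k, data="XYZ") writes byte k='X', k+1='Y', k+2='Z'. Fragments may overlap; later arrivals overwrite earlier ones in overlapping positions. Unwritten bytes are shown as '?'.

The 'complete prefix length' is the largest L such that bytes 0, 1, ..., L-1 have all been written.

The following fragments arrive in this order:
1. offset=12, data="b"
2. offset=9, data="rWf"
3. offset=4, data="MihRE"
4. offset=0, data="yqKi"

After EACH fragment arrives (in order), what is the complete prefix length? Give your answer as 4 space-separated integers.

Answer: 0 0 0 13

Derivation:
Fragment 1: offset=12 data="b" -> buffer=????????????b -> prefix_len=0
Fragment 2: offset=9 data="rWf" -> buffer=?????????rWfb -> prefix_len=0
Fragment 3: offset=4 data="MihRE" -> buffer=????MihRErWfb -> prefix_len=0
Fragment 4: offset=0 data="yqKi" -> buffer=yqKiMihRErWfb -> prefix_len=13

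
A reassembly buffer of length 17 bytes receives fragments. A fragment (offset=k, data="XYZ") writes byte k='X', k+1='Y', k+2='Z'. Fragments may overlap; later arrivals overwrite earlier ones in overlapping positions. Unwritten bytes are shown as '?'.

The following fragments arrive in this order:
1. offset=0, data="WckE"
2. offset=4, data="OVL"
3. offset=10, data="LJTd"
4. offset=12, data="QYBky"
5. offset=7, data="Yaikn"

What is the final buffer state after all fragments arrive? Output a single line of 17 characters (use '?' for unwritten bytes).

Fragment 1: offset=0 data="WckE" -> buffer=WckE?????????????
Fragment 2: offset=4 data="OVL" -> buffer=WckEOVL??????????
Fragment 3: offset=10 data="LJTd" -> buffer=WckEOVL???LJTd???
Fragment 4: offset=12 data="QYBky" -> buffer=WckEOVL???LJQYBky
Fragment 5: offset=7 data="Yaikn" -> buffer=WckEOVLYaiknQYBky

Answer: WckEOVLYaiknQYBky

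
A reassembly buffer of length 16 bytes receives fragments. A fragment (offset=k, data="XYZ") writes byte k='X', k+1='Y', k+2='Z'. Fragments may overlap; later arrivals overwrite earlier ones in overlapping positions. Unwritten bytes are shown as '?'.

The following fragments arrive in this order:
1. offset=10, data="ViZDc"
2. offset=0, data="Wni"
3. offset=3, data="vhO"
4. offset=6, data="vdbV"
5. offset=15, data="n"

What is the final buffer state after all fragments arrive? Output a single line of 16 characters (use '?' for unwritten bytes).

Answer: WnivhOvdbVViZDcn

Derivation:
Fragment 1: offset=10 data="ViZDc" -> buffer=??????????ViZDc?
Fragment 2: offset=0 data="Wni" -> buffer=Wni???????ViZDc?
Fragment 3: offset=3 data="vhO" -> buffer=WnivhO????ViZDc?
Fragment 4: offset=6 data="vdbV" -> buffer=WnivhOvdbVViZDc?
Fragment 5: offset=15 data="n" -> buffer=WnivhOvdbVViZDcn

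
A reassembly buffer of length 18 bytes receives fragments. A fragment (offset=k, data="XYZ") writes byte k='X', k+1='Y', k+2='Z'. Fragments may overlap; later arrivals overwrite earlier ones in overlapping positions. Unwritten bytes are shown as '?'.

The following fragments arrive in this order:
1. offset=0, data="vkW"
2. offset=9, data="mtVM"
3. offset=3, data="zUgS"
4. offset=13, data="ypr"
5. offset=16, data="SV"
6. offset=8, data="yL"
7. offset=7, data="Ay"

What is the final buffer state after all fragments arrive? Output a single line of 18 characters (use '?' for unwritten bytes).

Answer: vkWzUgSAyLtVMyprSV

Derivation:
Fragment 1: offset=0 data="vkW" -> buffer=vkW???????????????
Fragment 2: offset=9 data="mtVM" -> buffer=vkW??????mtVM?????
Fragment 3: offset=3 data="zUgS" -> buffer=vkWzUgS??mtVM?????
Fragment 4: offset=13 data="ypr" -> buffer=vkWzUgS??mtVMypr??
Fragment 5: offset=16 data="SV" -> buffer=vkWzUgS??mtVMyprSV
Fragment 6: offset=8 data="yL" -> buffer=vkWzUgS?yLtVMyprSV
Fragment 7: offset=7 data="Ay" -> buffer=vkWzUgSAyLtVMyprSV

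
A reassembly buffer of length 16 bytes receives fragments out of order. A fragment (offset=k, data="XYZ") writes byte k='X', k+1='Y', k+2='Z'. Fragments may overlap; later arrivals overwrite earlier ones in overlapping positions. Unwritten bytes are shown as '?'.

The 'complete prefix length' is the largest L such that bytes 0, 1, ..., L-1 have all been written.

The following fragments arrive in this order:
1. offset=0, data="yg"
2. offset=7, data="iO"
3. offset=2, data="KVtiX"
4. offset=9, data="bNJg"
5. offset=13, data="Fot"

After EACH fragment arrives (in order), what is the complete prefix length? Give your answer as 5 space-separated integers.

Fragment 1: offset=0 data="yg" -> buffer=yg?????????????? -> prefix_len=2
Fragment 2: offset=7 data="iO" -> buffer=yg?????iO??????? -> prefix_len=2
Fragment 3: offset=2 data="KVtiX" -> buffer=ygKVtiXiO??????? -> prefix_len=9
Fragment 4: offset=9 data="bNJg" -> buffer=ygKVtiXiObNJg??? -> prefix_len=13
Fragment 5: offset=13 data="Fot" -> buffer=ygKVtiXiObNJgFot -> prefix_len=16

Answer: 2 2 9 13 16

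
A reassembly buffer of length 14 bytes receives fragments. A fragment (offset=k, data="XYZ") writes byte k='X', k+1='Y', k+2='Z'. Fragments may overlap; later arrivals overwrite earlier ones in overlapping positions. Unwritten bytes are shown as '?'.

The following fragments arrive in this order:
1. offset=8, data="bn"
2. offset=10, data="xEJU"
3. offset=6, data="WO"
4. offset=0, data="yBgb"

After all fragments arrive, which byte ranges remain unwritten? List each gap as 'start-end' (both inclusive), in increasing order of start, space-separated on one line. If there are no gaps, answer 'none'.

Answer: 4-5

Derivation:
Fragment 1: offset=8 len=2
Fragment 2: offset=10 len=4
Fragment 3: offset=6 len=2
Fragment 4: offset=0 len=4
Gaps: 4-5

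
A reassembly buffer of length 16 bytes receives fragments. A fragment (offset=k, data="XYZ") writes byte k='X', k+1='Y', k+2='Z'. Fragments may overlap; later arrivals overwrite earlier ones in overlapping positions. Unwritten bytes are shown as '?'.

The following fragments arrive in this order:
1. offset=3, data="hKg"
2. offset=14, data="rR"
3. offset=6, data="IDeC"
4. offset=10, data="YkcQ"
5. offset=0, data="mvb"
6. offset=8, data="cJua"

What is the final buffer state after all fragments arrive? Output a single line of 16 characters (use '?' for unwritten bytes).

Answer: mvbhKgIDcJuacQrR

Derivation:
Fragment 1: offset=3 data="hKg" -> buffer=???hKg??????????
Fragment 2: offset=14 data="rR" -> buffer=???hKg????????rR
Fragment 3: offset=6 data="IDeC" -> buffer=???hKgIDeC????rR
Fragment 4: offset=10 data="YkcQ" -> buffer=???hKgIDeCYkcQrR
Fragment 5: offset=0 data="mvb" -> buffer=mvbhKgIDeCYkcQrR
Fragment 6: offset=8 data="cJua" -> buffer=mvbhKgIDcJuacQrR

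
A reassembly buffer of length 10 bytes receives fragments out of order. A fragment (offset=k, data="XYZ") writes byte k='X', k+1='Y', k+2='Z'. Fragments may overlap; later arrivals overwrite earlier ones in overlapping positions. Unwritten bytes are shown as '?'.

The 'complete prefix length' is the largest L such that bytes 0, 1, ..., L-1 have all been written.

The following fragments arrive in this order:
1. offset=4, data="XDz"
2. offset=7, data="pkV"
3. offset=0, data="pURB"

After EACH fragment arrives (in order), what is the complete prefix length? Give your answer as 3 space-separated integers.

Fragment 1: offset=4 data="XDz" -> buffer=????XDz??? -> prefix_len=0
Fragment 2: offset=7 data="pkV" -> buffer=????XDzpkV -> prefix_len=0
Fragment 3: offset=0 data="pURB" -> buffer=pURBXDzpkV -> prefix_len=10

Answer: 0 0 10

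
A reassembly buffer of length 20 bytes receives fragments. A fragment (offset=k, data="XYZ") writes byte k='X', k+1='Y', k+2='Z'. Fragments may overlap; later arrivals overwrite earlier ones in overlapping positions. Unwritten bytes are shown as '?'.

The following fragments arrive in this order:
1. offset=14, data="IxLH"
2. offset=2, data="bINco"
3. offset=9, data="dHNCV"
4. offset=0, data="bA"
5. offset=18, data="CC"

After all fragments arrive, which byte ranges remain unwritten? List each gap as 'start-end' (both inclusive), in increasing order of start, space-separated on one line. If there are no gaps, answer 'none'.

Answer: 7-8

Derivation:
Fragment 1: offset=14 len=4
Fragment 2: offset=2 len=5
Fragment 3: offset=9 len=5
Fragment 4: offset=0 len=2
Fragment 5: offset=18 len=2
Gaps: 7-8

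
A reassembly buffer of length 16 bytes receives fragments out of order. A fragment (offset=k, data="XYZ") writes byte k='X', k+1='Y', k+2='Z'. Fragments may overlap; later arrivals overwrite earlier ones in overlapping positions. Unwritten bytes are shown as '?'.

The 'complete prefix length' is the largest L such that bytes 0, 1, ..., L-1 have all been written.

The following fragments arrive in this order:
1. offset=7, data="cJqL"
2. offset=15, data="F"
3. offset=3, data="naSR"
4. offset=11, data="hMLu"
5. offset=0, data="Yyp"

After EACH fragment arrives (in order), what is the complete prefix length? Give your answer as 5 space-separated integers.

Fragment 1: offset=7 data="cJqL" -> buffer=???????cJqL????? -> prefix_len=0
Fragment 2: offset=15 data="F" -> buffer=???????cJqL????F -> prefix_len=0
Fragment 3: offset=3 data="naSR" -> buffer=???naSRcJqL????F -> prefix_len=0
Fragment 4: offset=11 data="hMLu" -> buffer=???naSRcJqLhMLuF -> prefix_len=0
Fragment 5: offset=0 data="Yyp" -> buffer=YypnaSRcJqLhMLuF -> prefix_len=16

Answer: 0 0 0 0 16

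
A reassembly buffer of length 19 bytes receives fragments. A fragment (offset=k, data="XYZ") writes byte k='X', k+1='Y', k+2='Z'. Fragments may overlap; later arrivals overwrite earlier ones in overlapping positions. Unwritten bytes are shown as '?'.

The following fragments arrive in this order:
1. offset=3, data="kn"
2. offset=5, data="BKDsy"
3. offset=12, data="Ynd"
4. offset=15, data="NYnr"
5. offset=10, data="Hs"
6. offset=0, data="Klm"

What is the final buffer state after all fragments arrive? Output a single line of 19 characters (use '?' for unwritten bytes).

Answer: KlmknBKDsyHsYndNYnr

Derivation:
Fragment 1: offset=3 data="kn" -> buffer=???kn??????????????
Fragment 2: offset=5 data="BKDsy" -> buffer=???knBKDsy?????????
Fragment 3: offset=12 data="Ynd" -> buffer=???knBKDsy??Ynd????
Fragment 4: offset=15 data="NYnr" -> buffer=???knBKDsy??YndNYnr
Fragment 5: offset=10 data="Hs" -> buffer=???knBKDsyHsYndNYnr
Fragment 6: offset=0 data="Klm" -> buffer=KlmknBKDsyHsYndNYnr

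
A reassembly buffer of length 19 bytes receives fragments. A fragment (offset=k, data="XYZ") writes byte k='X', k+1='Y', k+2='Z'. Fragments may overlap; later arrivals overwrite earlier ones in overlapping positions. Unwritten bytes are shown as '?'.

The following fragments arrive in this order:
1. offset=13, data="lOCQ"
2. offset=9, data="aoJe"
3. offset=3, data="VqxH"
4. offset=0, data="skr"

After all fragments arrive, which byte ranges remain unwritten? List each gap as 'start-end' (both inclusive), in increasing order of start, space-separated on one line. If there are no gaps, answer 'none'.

Answer: 7-8 17-18

Derivation:
Fragment 1: offset=13 len=4
Fragment 2: offset=9 len=4
Fragment 3: offset=3 len=4
Fragment 4: offset=0 len=3
Gaps: 7-8 17-18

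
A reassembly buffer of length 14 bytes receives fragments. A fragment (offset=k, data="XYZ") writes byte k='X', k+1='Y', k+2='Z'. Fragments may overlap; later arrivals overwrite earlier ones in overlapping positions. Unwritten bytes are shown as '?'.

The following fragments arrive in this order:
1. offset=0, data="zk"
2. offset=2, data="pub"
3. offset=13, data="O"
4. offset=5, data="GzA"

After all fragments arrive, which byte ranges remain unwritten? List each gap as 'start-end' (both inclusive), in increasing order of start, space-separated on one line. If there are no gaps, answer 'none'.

Fragment 1: offset=0 len=2
Fragment 2: offset=2 len=3
Fragment 3: offset=13 len=1
Fragment 4: offset=5 len=3
Gaps: 8-12

Answer: 8-12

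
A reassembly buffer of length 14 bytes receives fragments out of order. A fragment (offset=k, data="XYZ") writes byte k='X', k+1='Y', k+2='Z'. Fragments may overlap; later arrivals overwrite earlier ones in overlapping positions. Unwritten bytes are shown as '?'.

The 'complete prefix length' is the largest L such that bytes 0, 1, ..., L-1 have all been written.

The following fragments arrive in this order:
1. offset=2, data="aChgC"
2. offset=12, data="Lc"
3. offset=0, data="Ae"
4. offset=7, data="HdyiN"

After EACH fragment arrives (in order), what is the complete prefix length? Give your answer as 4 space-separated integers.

Fragment 1: offset=2 data="aChgC" -> buffer=??aChgC??????? -> prefix_len=0
Fragment 2: offset=12 data="Lc" -> buffer=??aChgC?????Lc -> prefix_len=0
Fragment 3: offset=0 data="Ae" -> buffer=AeaChgC?????Lc -> prefix_len=7
Fragment 4: offset=7 data="HdyiN" -> buffer=AeaChgCHdyiNLc -> prefix_len=14

Answer: 0 0 7 14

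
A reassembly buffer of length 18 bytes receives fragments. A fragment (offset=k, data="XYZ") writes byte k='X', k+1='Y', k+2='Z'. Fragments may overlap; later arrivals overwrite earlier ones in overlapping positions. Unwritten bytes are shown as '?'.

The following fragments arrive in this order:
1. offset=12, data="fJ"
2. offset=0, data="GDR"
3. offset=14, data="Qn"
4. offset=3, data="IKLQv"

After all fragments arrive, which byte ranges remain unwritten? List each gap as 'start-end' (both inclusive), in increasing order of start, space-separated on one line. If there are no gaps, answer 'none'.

Answer: 8-11 16-17

Derivation:
Fragment 1: offset=12 len=2
Fragment 2: offset=0 len=3
Fragment 3: offset=14 len=2
Fragment 4: offset=3 len=5
Gaps: 8-11 16-17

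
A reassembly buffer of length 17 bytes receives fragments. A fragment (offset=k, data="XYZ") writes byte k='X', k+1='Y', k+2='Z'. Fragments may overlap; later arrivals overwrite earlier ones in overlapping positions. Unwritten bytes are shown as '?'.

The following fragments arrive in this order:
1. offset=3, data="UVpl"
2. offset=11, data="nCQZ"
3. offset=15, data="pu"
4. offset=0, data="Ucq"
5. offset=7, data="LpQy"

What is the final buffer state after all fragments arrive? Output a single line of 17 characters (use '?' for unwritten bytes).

Answer: UcqUVplLpQynCQZpu

Derivation:
Fragment 1: offset=3 data="UVpl" -> buffer=???UVpl??????????
Fragment 2: offset=11 data="nCQZ" -> buffer=???UVpl????nCQZ??
Fragment 3: offset=15 data="pu" -> buffer=???UVpl????nCQZpu
Fragment 4: offset=0 data="Ucq" -> buffer=UcqUVpl????nCQZpu
Fragment 5: offset=7 data="LpQy" -> buffer=UcqUVplLpQynCQZpu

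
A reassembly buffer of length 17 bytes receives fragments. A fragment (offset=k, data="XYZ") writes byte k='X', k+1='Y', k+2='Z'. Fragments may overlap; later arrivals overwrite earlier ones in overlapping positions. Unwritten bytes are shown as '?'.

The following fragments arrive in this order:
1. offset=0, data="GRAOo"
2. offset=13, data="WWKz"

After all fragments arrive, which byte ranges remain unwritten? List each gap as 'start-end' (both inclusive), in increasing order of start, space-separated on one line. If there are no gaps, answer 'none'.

Answer: 5-12

Derivation:
Fragment 1: offset=0 len=5
Fragment 2: offset=13 len=4
Gaps: 5-12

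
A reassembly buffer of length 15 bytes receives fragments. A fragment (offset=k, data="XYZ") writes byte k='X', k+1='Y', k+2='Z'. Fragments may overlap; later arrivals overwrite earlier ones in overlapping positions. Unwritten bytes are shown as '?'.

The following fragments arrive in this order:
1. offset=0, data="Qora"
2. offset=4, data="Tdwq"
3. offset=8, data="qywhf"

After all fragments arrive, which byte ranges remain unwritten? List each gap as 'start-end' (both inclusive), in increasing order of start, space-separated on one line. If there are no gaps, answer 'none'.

Answer: 13-14

Derivation:
Fragment 1: offset=0 len=4
Fragment 2: offset=4 len=4
Fragment 3: offset=8 len=5
Gaps: 13-14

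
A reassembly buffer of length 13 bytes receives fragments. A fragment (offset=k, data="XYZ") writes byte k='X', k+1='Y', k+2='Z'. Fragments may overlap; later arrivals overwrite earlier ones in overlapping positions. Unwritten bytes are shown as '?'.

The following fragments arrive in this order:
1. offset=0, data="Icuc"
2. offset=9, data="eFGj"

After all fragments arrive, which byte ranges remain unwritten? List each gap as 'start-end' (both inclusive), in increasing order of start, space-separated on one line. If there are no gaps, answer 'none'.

Fragment 1: offset=0 len=4
Fragment 2: offset=9 len=4
Gaps: 4-8

Answer: 4-8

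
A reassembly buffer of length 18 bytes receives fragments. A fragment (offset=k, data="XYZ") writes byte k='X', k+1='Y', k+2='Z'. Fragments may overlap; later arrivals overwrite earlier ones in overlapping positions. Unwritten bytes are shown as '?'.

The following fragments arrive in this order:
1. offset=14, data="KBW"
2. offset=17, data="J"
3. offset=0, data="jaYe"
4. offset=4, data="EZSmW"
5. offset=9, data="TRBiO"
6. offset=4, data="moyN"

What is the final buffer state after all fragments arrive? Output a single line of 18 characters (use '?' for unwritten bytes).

Answer: jaYemoyNWTRBiOKBWJ

Derivation:
Fragment 1: offset=14 data="KBW" -> buffer=??????????????KBW?
Fragment 2: offset=17 data="J" -> buffer=??????????????KBWJ
Fragment 3: offset=0 data="jaYe" -> buffer=jaYe??????????KBWJ
Fragment 4: offset=4 data="EZSmW" -> buffer=jaYeEZSmW?????KBWJ
Fragment 5: offset=9 data="TRBiO" -> buffer=jaYeEZSmWTRBiOKBWJ
Fragment 6: offset=4 data="moyN" -> buffer=jaYemoyNWTRBiOKBWJ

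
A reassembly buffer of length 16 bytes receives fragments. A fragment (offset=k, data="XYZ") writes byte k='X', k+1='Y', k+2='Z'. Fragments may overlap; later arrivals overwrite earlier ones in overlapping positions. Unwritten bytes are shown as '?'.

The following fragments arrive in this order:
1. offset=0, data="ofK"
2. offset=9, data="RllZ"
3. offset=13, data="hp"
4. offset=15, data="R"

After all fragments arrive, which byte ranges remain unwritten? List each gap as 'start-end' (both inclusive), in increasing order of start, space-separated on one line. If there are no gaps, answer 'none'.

Answer: 3-8

Derivation:
Fragment 1: offset=0 len=3
Fragment 2: offset=9 len=4
Fragment 3: offset=13 len=2
Fragment 4: offset=15 len=1
Gaps: 3-8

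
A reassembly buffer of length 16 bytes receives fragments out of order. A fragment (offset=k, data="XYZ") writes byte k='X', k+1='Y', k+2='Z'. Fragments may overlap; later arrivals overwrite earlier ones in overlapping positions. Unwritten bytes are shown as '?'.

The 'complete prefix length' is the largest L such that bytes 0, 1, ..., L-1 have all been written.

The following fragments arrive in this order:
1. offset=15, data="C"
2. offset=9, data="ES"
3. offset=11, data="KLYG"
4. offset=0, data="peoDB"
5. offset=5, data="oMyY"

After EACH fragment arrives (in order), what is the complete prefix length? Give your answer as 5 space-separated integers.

Fragment 1: offset=15 data="C" -> buffer=???????????????C -> prefix_len=0
Fragment 2: offset=9 data="ES" -> buffer=?????????ES????C -> prefix_len=0
Fragment 3: offset=11 data="KLYG" -> buffer=?????????ESKLYGC -> prefix_len=0
Fragment 4: offset=0 data="peoDB" -> buffer=peoDB????ESKLYGC -> prefix_len=5
Fragment 5: offset=5 data="oMyY" -> buffer=peoDBoMyYESKLYGC -> prefix_len=16

Answer: 0 0 0 5 16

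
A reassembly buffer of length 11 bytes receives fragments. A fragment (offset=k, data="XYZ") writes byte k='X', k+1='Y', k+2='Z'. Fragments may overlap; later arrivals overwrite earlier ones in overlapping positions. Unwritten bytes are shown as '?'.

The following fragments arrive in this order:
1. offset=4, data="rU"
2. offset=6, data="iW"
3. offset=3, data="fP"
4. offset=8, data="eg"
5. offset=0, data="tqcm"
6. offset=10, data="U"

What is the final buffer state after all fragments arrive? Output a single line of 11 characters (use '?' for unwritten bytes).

Answer: tqcmPUiWegU

Derivation:
Fragment 1: offset=4 data="rU" -> buffer=????rU?????
Fragment 2: offset=6 data="iW" -> buffer=????rUiW???
Fragment 3: offset=3 data="fP" -> buffer=???fPUiW???
Fragment 4: offset=8 data="eg" -> buffer=???fPUiWeg?
Fragment 5: offset=0 data="tqcm" -> buffer=tqcmPUiWeg?
Fragment 6: offset=10 data="U" -> buffer=tqcmPUiWegU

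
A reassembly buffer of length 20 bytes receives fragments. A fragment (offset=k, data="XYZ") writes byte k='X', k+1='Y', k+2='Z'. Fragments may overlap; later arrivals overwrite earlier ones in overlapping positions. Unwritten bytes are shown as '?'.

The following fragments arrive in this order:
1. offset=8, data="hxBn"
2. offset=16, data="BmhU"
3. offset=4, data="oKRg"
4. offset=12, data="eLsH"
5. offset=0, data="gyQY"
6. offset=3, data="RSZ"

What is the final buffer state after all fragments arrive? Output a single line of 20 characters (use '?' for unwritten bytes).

Fragment 1: offset=8 data="hxBn" -> buffer=????????hxBn????????
Fragment 2: offset=16 data="BmhU" -> buffer=????????hxBn????BmhU
Fragment 3: offset=4 data="oKRg" -> buffer=????oKRghxBn????BmhU
Fragment 4: offset=12 data="eLsH" -> buffer=????oKRghxBneLsHBmhU
Fragment 5: offset=0 data="gyQY" -> buffer=gyQYoKRghxBneLsHBmhU
Fragment 6: offset=3 data="RSZ" -> buffer=gyQRSZRghxBneLsHBmhU

Answer: gyQRSZRghxBneLsHBmhU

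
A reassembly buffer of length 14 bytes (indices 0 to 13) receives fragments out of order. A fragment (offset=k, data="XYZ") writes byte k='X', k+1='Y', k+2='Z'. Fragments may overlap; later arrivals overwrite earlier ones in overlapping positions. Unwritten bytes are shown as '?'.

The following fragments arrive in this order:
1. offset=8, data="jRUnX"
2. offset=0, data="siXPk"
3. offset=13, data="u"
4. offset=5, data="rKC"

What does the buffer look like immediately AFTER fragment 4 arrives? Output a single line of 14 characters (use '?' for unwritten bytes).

Answer: siXPkrKCjRUnXu

Derivation:
Fragment 1: offset=8 data="jRUnX" -> buffer=????????jRUnX?
Fragment 2: offset=0 data="siXPk" -> buffer=siXPk???jRUnX?
Fragment 3: offset=13 data="u" -> buffer=siXPk???jRUnXu
Fragment 4: offset=5 data="rKC" -> buffer=siXPkrKCjRUnXu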